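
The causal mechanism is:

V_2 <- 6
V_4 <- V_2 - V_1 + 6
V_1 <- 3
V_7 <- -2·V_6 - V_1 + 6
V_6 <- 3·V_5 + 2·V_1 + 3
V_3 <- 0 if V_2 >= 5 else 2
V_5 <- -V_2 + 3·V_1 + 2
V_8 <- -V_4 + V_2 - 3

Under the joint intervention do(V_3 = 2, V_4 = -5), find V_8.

8

The joint intervention fixes V_3 = 2, V_4 = -5, removing each variable's own equation.
V_8 = -V_4 + V_2 - 3  [with V_4=-5, V_2=6]  = 8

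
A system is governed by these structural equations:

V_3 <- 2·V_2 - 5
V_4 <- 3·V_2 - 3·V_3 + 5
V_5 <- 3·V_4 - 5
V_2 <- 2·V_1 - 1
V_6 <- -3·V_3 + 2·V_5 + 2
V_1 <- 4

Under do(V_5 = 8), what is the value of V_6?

-9

The intervention breaks the incoming arrows to V_5: V_5 <- 3·V_4 - 5 no longer applies, and V_5 = 8.
V_2 = 2·V_1 - 1  [with V_1=4]  = 7
V_3 = 2·V_2 - 5  [with V_2=7]  = 9
V_6 = -3·V_3 + 2·V_5 + 2  [with V_3=9, V_5=8]  = -9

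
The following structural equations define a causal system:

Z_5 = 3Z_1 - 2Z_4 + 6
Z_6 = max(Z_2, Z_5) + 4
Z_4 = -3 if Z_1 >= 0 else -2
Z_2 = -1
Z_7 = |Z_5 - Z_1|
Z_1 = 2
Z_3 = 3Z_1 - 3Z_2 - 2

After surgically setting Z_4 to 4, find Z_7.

2

The intervention breaks the incoming arrows to Z_4: Z_4 = -3 if Z_1 >= 0 else -2 no longer applies, and Z_4 = 4.
Z_5 = 3Z_1 - 2Z_4 + 6  [with Z_1=2, Z_4=4]  = 4
Z_7 = |Z_5 - Z_1|  [with Z_5=4, Z_1=2]  = 2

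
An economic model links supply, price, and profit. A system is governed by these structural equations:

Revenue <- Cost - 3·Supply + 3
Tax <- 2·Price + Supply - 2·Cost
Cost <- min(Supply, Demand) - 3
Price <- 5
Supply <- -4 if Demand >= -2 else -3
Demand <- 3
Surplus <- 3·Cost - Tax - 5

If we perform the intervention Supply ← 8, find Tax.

The intervention breaks the incoming arrows to Supply: Supply <- -4 if Demand >= -2 else -3 no longer applies, and Supply = 8.
Cost = min(Supply, Demand) - 3  [with Supply=8, Demand=3]  = 0
Tax = 2·Price + Supply - 2·Cost  [with Price=5, Supply=8, Cost=0]  = 18

18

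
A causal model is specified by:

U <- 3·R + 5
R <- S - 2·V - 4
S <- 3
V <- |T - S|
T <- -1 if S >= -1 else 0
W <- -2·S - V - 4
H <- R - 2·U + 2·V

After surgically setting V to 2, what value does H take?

The intervention breaks the incoming arrows to V: V <- |T - S| no longer applies, and V = 2.
R = S - 2·V - 4  [with S=3, V=2]  = -5
U = 3·R + 5  [with R=-5]  = -10
H = R - 2·U + 2·V  [with R=-5, U=-10, V=2]  = 19

19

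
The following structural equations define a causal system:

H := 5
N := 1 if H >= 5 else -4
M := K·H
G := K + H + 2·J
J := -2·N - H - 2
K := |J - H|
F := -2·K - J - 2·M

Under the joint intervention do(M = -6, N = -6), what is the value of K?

Setting M = -6, N = -6 by intervention discards those variables' equations.
J = -2·N - H - 2  [with N=-6, H=5]  = 5
K = |J - H|  [with J=5, H=5]  = 0

0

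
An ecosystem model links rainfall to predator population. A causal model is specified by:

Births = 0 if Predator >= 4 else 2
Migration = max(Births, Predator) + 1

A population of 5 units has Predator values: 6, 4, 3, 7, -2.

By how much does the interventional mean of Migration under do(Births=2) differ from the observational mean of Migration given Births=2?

1.9

The intervention sets Births=2 in all 5 units regardless of Predator. Recomputing Migration per unit gives 7, 5, 4, 8, 3; average 5.4.
Conditioning on Births=2 selects the 2 unit(s) with Predator ∈ {3, -2}. Their Migration values: 4, 3. Mean = 3.5.
Difference = 5.4 − 3.5 = 1.9.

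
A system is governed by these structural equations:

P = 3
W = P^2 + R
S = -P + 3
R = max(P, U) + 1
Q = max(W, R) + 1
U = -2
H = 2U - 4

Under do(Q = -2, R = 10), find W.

19

Setting Q = -2, R = 10 by intervention discards those variables' equations.
W = P^2 + R  [with P=3, R=10]  = 19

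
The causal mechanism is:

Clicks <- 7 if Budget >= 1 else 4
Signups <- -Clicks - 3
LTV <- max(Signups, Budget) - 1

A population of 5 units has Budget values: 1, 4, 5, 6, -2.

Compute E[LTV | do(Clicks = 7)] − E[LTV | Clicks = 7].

do(Clicks=7) breaks Clicks's dependence on Budget. With Clicks=7 fixed, LTV across the units is 0, 3, 4, 5, -3, mean 1.8.
Conditioning on Clicks=7 selects the 4 unit(s) with Budget ∈ {1, 4, 5, 6}. Their LTV values: 0, 3, 4, 5. Mean = 3.
Difference = 1.8 − 3 = -1.2.

-1.2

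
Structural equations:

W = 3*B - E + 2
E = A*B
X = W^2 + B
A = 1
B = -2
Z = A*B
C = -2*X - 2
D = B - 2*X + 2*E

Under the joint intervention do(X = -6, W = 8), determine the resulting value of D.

Setting X = -6, W = 8 by intervention discards those variables' equations.
E = A*B  [with A=1, B=-2]  = -2
D = B - 2*X + 2*E  [with B=-2, X=-6, E=-2]  = 6

6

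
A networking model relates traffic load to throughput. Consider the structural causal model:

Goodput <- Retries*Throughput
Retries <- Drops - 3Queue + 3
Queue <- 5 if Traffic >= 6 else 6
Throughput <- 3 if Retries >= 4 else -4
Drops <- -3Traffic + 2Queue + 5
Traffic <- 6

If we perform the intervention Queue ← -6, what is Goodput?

Under do(Queue=-6), the mechanism Queue <- 5 if Traffic >= 6 else 6 is discarded; Queue is fixed at -6.
Drops = -3Traffic + 2Queue + 5  [with Traffic=6, Queue=-6]  = -25
Retries = Drops - 3Queue + 3  [with Drops=-25, Queue=-6]  = -4
Throughput = 3 if Retries >= 4 else -4  [with Retries=-4]  = -4
Goodput = Retries*Throughput  [with Retries=-4, Throughput=-4]  = 16

16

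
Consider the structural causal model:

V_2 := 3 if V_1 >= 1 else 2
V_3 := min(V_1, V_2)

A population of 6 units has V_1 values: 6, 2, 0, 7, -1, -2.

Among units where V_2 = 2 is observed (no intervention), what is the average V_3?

-1

Conditioning on V_2=2 selects the 3 unit(s) with V_1 ∈ {0, -1, -2}. Their V_3 values: 0, -1, -2. Mean = -1.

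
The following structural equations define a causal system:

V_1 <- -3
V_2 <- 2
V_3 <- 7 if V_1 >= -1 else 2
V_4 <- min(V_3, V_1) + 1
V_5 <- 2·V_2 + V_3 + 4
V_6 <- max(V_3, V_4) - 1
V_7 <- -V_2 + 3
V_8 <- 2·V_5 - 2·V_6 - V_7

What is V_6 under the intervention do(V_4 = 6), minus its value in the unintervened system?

4

Under do(V_4=6), the mechanism V_4 <- min(V_3, V_1) + 1 is discarded; V_4 is fixed at 6.
V_3 = 7 if V_1 >= -1 else 2  [with V_1=-3]  = 2
V_6 = max(V_3, V_4) - 1  [with V_3=2, V_4=6]  = 5
Without intervention: V_3 = 7 if V_1 >= -1 else 2  [with V_1=-3]  = 2; V_4 = min(V_3, V_1) + 1  [with V_3=2, V_1=-3]  = -2; V_6 = max(V_3, V_4) - 1  [with V_3=2, V_4=-2]  = 1.
Change = 5 − 1 = 4.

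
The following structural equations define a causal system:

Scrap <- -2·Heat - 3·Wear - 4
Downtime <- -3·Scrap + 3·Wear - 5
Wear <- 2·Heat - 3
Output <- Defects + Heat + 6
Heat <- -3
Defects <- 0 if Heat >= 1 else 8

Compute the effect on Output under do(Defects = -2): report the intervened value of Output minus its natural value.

-10

do(Defects=-2) replaces the equation Defects <- 0 if Heat >= 1 else 8 with the constant Defects = -2.
Output = Defects + Heat + 6  [with Defects=-2, Heat=-3]  = 1
Without intervention: Defects = 0 if Heat >= 1 else 8  [with Heat=-3]  = 8; Output = Defects + Heat + 6  [with Defects=8, Heat=-3]  = 11.
Change = 1 − 11 = -10.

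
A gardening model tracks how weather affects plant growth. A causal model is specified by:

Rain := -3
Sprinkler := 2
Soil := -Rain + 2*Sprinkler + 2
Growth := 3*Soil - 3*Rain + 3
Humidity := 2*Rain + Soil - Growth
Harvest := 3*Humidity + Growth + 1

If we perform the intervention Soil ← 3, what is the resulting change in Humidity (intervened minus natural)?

do(Soil=3) replaces the equation Soil := -Rain + 2*Sprinkler + 2 with the constant Soil = 3.
Growth = 3*Soil - 3*Rain + 3  [with Soil=3, Rain=-3]  = 21
Humidity = 2*Rain + Soil - Growth  [with Rain=-3, Soil=3, Growth=21]  = -24
Without intervention: Soil = -Rain + 2*Sprinkler + 2  [with Rain=-3, Sprinkler=2]  = 9; Growth = 3*Soil - 3*Rain + 3  [with Soil=9, Rain=-3]  = 39; Humidity = 2*Rain + Soil - Growth  [with Rain=-3, Soil=9, Growth=39]  = -36.
Change = -24 − (-36) = 12.

12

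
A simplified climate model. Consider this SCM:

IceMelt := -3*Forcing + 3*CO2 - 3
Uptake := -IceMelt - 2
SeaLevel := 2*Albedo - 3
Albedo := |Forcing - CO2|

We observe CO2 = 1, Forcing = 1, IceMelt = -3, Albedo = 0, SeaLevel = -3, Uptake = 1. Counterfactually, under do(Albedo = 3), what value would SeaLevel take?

Intervening sets Albedo = 3 and removes its equation (Albedo := |Forcing - CO2|).
SeaLevel = 2*Albedo - 3  [with Albedo=3]  = 3

3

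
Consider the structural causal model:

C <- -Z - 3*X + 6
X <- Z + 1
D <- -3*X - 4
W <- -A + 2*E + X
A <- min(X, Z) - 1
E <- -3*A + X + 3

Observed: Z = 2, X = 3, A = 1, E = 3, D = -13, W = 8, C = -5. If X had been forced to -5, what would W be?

Under do(X=-5), the mechanism X <- Z + 1 is discarded; X is fixed at -5.
A = min(X, Z) - 1  [with X=-5, Z=2]  = -6
E = -3*A + X + 3  [with A=-6, X=-5]  = 16
W = -A + 2*E + X  [with A=-6, E=16, X=-5]  = 33

33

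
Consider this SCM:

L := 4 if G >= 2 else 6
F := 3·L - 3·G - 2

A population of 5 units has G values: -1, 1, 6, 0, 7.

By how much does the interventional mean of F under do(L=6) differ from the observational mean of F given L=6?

Every unit gets L=6 under the intervention. F values become 19, 13, -2, 16, -5; E[F|do(L=6)] = 8.2.
Conditioning on L=6 selects the 3 unit(s) with G ∈ {-1, 1, 0}. Their F values: 19, 13, 16. Mean = 16.
Difference = 8.2 − 16 = -7.8.

-7.8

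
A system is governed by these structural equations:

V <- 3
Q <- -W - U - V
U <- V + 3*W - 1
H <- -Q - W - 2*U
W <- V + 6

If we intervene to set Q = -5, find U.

29

Under do(Q=-5), the mechanism Q <- -W - U - V is discarded; Q is fixed at -5.
Since U is not a descendant of the intervened variable, it is unaffected.
W = V + 6  [with V=3]  = 9
U = V + 3*W - 1  [with V=3, W=9]  = 29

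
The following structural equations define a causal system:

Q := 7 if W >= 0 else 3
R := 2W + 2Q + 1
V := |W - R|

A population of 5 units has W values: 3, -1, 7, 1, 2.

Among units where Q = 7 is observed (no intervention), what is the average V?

18.25

E[V|Q=7] averages over only the 4 units with Q=7 (W = 3, 7, 1, 2): V = 18, 22, 16, 17, mean 18.25.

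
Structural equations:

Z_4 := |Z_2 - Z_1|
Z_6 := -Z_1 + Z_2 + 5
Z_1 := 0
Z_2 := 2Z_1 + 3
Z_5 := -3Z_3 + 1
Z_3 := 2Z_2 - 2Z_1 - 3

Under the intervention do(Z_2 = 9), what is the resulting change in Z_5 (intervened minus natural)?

-36

do(Z_2=9) replaces the equation Z_2 := 2Z_1 + 3 with the constant Z_2 = 9.
Z_3 = 2Z_2 - 2Z_1 - 3  [with Z_2=9, Z_1=0]  = 15
Z_5 = -3Z_3 + 1  [with Z_3=15]  = -44
Without intervention: Z_2 = 2Z_1 + 3  [with Z_1=0]  = 3; Z_3 = 2Z_2 - 2Z_1 - 3  [with Z_2=3, Z_1=0]  = 3; Z_5 = -3Z_3 + 1  [with Z_3=3]  = -8.
Change = -44 − (-8) = -36.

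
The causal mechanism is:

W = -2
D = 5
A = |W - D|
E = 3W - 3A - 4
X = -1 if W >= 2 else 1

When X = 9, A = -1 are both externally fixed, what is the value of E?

Under do(X = 9, A = -1), each intervened variable's structural equation is replaced by its fixed value.
E = 3W - 3A - 4  [with W=-2, A=-1]  = -7

-7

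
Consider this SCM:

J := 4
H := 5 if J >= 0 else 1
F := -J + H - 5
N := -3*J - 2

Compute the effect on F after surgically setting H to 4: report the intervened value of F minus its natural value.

-1

The intervention breaks the incoming arrows to H: H := 5 if J >= 0 else 1 no longer applies, and H = 4.
F = -J + H - 5  [with J=4, H=4]  = -5
Without intervention: H = 5 if J >= 0 else 1  [with J=4]  = 5; F = -J + H - 5  [with J=4, H=5]  = -4.
Change = -5 − (-4) = -1.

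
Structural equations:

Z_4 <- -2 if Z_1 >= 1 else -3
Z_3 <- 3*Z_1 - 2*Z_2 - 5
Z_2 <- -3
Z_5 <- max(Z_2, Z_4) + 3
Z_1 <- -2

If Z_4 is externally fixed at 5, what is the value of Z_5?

Intervening sets Z_4 = 5 and removes its equation (Z_4 <- -2 if Z_1 >= 1 else -3).
Z_5 = max(Z_2, Z_4) + 3  [with Z_2=-3, Z_4=5]  = 8

8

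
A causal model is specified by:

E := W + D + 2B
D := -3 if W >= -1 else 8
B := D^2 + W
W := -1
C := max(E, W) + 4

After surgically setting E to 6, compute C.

10

Intervening sets E = 6 and removes its equation (E := W + D + 2B).
C = max(E, W) + 4  [with E=6, W=-1]  = 10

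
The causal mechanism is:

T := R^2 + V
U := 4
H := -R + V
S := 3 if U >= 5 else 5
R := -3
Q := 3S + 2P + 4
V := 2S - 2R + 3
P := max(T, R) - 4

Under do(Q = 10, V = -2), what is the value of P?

The joint intervention fixes Q = 10, V = -2, removing each variable's own equation.
T = R^2 + V  [with R=-3, V=-2]  = 7
P = max(T, R) - 4  [with T=7, R=-3]  = 3

3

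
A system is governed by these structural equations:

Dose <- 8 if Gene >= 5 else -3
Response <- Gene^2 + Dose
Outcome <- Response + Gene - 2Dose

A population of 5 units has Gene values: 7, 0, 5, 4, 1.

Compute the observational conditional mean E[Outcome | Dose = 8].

Observing Dose=8 restricts to units where Dose's equation naturally yields 8: Gene ∈ {7, 5}. In that subpopulation Outcome = 48, 22, mean 35.

35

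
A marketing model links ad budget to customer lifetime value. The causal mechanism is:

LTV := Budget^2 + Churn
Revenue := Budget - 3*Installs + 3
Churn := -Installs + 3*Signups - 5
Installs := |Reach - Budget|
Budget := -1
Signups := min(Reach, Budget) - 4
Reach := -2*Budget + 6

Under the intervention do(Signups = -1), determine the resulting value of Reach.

8

The intervention breaks the incoming arrows to Signups: Signups := min(Reach, Budget) - 4 no longer applies, and Signups = -1.
Since Reach is not a descendant of the intervened variable, it is unaffected.
Reach = -2*Budget + 6  [with Budget=-1]  = 8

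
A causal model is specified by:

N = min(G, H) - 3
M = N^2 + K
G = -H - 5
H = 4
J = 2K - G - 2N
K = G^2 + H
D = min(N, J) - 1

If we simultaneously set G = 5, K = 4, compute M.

Under do(G = 5, K = 4), each intervened variable's structural equation is replaced by its fixed value.
N = min(G, H) - 3  [with G=5, H=4]  = 1
M = N^2 + K  [with N=1, K=4]  = 5

5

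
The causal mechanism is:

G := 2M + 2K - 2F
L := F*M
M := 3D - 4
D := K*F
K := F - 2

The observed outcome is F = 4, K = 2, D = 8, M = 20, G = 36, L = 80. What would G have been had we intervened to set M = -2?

Intervening sets M = -2 and removes its equation (M := 3D - 4).
K = F - 2  [with F=4]  = 2
G = 2M + 2K - 2F  [with M=-2, K=2, F=4]  = -8

-8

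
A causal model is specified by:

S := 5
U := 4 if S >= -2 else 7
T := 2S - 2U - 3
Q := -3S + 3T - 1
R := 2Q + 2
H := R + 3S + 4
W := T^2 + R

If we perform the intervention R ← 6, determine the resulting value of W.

7

Under do(R=6), the mechanism R := 2Q + 2 is discarded; R is fixed at 6.
U = 4 if S >= -2 else 7  [with S=5]  = 4
T = 2S - 2U - 3  [with S=5, U=4]  = -1
W = T^2 + R  [with T=-1, R=6]  = 7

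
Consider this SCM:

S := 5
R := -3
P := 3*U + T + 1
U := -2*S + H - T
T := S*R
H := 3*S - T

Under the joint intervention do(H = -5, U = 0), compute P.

-14

The joint intervention fixes H = -5, U = 0, removing each variable's own equation.
T = S*R  [with S=5, R=-3]  = -15
P = 3*U + T + 1  [with U=0, T=-15]  = -14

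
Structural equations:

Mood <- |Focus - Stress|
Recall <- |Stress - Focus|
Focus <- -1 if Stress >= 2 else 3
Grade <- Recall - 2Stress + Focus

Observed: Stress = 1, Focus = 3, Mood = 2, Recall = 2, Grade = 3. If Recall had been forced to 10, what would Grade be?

Intervening sets Recall = 10 and removes its equation (Recall <- |Stress - Focus|).
Focus = -1 if Stress >= 2 else 3  [with Stress=1]  = 3
Grade = Recall - 2Stress + Focus  [with Recall=10, Stress=1, Focus=3]  = 11

11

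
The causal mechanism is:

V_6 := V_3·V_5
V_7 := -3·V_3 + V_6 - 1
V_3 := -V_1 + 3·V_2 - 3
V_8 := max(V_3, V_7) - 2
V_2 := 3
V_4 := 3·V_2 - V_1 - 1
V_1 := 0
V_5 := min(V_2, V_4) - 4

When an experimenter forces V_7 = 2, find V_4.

Under do(V_7=2), the mechanism V_7 := -3·V_3 + V_6 - 1 is discarded; V_7 is fixed at 2.
Since V_4 is not a descendant of the intervened variable, it is unaffected.
V_4 = 3·V_2 - V_1 - 1  [with V_2=3, V_1=0]  = 8

8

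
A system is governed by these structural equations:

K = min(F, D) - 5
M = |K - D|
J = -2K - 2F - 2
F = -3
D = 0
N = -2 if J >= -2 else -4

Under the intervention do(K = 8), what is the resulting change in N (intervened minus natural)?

The intervention breaks the incoming arrows to K: K = min(F, D) - 5 no longer applies, and K = 8.
J = -2K - 2F - 2  [with K=8, F=-3]  = -12
N = -2 if J >= -2 else -4  [with J=-12]  = -4
Without intervention: K = min(F, D) - 5  [with F=-3, D=0]  = -8; J = -2K - 2F - 2  [with K=-8, F=-3]  = 20; N = -2 if J >= -2 else -4  [with J=20]  = -2.
Change = -4 − (-2) = -2.

-2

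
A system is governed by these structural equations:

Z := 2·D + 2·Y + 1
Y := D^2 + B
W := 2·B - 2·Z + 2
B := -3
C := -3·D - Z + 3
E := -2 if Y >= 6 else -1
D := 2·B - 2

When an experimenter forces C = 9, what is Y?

61

do(C=9) replaces the equation C := -3·D - Z + 3 with the constant C = 9.
Y is not downstream of the intervention, so its value is determined by the original equations.
D = 2·B - 2  [with B=-3]  = -8
Y = D^2 + B  [with D=-8, B=-3]  = 61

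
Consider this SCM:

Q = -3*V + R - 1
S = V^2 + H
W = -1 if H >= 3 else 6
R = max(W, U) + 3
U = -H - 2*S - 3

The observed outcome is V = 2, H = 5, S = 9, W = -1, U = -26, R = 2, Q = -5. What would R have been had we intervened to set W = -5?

-2

Under do(W=-5), the mechanism W = -1 if H >= 3 else 6 is discarded; W is fixed at -5.
S = V^2 + H  [with V=2, H=5]  = 9
U = -H - 2*S - 3  [with H=5, S=9]  = -26
R = max(W, U) + 3  [with W=-5, U=-26]  = -2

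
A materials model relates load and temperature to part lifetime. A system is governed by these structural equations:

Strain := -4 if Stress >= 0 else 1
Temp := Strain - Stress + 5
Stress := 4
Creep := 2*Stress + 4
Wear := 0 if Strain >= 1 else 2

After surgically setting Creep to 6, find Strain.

The intervention breaks the incoming arrows to Creep: Creep := 2*Stress + 4 no longer applies, and Creep = 6.
Since Strain is not a descendant of the intervened variable, it is unaffected.
Strain = -4 if Stress >= 0 else 1  [with Stress=4]  = -4

-4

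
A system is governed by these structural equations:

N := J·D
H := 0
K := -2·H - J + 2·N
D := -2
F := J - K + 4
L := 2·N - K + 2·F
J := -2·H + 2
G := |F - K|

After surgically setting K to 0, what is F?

The intervention breaks the incoming arrows to K: K := -2·H - J + 2·N no longer applies, and K = 0.
J = -2·H + 2  [with H=0]  = 2
F = J - K + 4  [with J=2, K=0]  = 6

6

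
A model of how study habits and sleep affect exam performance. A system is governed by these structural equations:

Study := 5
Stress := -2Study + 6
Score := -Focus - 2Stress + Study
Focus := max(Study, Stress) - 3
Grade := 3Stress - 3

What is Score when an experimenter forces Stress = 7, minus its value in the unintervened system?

-24

Under do(Stress=7), the mechanism Stress := -2Study + 6 is discarded; Stress is fixed at 7.
Focus = max(Study, Stress) - 3  [with Study=5, Stress=7]  = 4
Score = -Focus - 2Stress + Study  [with Focus=4, Stress=7, Study=5]  = -13
Without intervention: Stress = -2Study + 6  [with Study=5]  = -4; Focus = max(Study, Stress) - 3  [with Study=5, Stress=-4]  = 2; Score = -Focus - 2Stress + Study  [with Focus=2, Stress=-4, Study=5]  = 11.
Change = -13 − 11 = -24.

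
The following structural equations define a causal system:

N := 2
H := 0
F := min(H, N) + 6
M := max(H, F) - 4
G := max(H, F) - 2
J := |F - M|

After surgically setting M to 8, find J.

Under do(M=8), the mechanism M := max(H, F) - 4 is discarded; M is fixed at 8.
F = min(H, N) + 6  [with H=0, N=2]  = 6
J = |F - M|  [with F=6, M=8]  = 2

2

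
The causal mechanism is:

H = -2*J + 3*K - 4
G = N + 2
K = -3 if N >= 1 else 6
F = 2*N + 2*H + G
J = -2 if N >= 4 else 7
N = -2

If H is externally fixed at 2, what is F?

0

The intervention breaks the incoming arrows to H: H = -2*J + 3*K - 4 no longer applies, and H = 2.
G = N + 2  [with N=-2]  = 0
F = 2*N + 2*H + G  [with N=-2, H=2, G=0]  = 0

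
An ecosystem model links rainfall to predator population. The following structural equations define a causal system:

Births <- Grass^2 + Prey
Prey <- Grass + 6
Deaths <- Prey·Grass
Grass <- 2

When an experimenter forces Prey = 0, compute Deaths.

Under do(Prey=0), the mechanism Prey <- Grass + 6 is discarded; Prey is fixed at 0.
Deaths = Prey·Grass  [with Prey=0, Grass=2]  = 0

0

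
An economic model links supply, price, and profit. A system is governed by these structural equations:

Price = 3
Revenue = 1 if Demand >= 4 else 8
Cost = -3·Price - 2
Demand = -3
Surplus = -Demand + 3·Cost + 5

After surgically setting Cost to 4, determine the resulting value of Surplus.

do(Cost=4) replaces the equation Cost = -3·Price - 2 with the constant Cost = 4.
Surplus = -Demand + 3·Cost + 5  [with Demand=-3, Cost=4]  = 20

20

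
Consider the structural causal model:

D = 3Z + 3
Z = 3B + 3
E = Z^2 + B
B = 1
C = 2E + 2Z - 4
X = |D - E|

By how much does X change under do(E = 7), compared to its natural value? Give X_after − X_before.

-2

The intervention breaks the incoming arrows to E: E = Z^2 + B no longer applies, and E = 7.
Z = 3B + 3  [with B=1]  = 6
D = 3Z + 3  [with Z=6]  = 21
X = |D - E|  [with D=21, E=7]  = 14
Without intervention: Z = 3B + 3  [with B=1]  = 6; E = Z^2 + B  [with Z=6, B=1]  = 37; D = 3Z + 3  [with Z=6]  = 21; X = |D - E|  [with D=21, E=37]  = 16.
Change = 14 − 16 = -2.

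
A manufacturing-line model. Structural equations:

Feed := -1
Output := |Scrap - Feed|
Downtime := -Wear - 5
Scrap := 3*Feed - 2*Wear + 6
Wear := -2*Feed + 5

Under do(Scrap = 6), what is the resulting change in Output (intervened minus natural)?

The intervention breaks the incoming arrows to Scrap: Scrap := 3*Feed - 2*Wear + 6 no longer applies, and Scrap = 6.
Output = |Scrap - Feed|  [with Scrap=6, Feed=-1]  = 7
Without intervention: Wear = -2*Feed + 5  [with Feed=-1]  = 7; Scrap = 3*Feed - 2*Wear + 6  [with Feed=-1, Wear=7]  = -11; Output = |Scrap - Feed|  [with Scrap=-11, Feed=-1]  = 10.
Change = 7 − 10 = -3.

-3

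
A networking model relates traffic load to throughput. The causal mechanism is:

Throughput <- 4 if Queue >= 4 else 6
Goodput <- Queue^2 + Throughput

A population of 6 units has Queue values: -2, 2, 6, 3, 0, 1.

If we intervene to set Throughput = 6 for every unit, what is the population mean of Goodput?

Under do(Throughput=6), Throughput's equation is replaced by Throughput=6 for every unit. Per-unit Goodput: 10, 10, 42, 15, 6, 7. Mean = 15.

15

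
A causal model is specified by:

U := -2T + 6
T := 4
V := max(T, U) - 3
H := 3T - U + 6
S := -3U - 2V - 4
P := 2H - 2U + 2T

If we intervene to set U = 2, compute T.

4

Under do(U=2), the mechanism U := -2T + 6 is discarded; U is fixed at 2.
T is not downstream of the intervention, so its value is determined by the original equations.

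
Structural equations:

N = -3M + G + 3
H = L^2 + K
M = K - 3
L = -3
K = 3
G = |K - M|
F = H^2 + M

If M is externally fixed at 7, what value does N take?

do(M=7) replaces the equation M = K - 3 with the constant M = 7.
G = |K - M|  [with K=3, M=7]  = 4
N = -3M + G + 3  [with M=7, G=4]  = -14

-14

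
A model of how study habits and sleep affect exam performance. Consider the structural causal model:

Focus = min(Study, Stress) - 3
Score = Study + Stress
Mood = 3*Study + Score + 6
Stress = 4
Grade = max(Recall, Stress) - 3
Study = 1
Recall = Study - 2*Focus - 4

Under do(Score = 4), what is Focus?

-2

Under do(Score=4), the mechanism Score = Study + Stress is discarded; Score is fixed at 4.
Since Focus is not a descendant of the intervened variable, it is unaffected.
Focus = min(Study, Stress) - 3  [with Study=1, Stress=4]  = -2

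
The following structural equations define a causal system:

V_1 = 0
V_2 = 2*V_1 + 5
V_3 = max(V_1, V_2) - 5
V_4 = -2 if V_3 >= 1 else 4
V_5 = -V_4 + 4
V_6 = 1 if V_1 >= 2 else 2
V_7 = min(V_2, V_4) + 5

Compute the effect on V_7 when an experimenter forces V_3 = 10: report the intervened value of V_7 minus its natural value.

-6

The intervention breaks the incoming arrows to V_3: V_3 = max(V_1, V_2) - 5 no longer applies, and V_3 = 10.
V_2 = 2*V_1 + 5  [with V_1=0]  = 5
V_4 = -2 if V_3 >= 1 else 4  [with V_3=10]  = -2
V_7 = min(V_2, V_4) + 5  [with V_2=5, V_4=-2]  = 3
Without intervention: V_2 = 2*V_1 + 5  [with V_1=0]  = 5; V_3 = max(V_1, V_2) - 5  [with V_1=0, V_2=5]  = 0; V_4 = -2 if V_3 >= 1 else 4  [with V_3=0]  = 4; V_7 = min(V_2, V_4) + 5  [with V_2=5, V_4=4]  = 9.
Change = 3 − 9 = -6.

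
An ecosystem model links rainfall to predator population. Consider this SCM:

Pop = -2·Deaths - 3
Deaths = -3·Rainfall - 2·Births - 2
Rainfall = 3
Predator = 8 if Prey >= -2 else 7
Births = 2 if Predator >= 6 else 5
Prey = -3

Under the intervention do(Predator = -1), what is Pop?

The intervention breaks the incoming arrows to Predator: Predator = 8 if Prey >= -2 else 7 no longer applies, and Predator = -1.
Births = 2 if Predator >= 6 else 5  [with Predator=-1]  = 5
Deaths = -3·Rainfall - 2·Births - 2  [with Rainfall=3, Births=5]  = -21
Pop = -2·Deaths - 3  [with Deaths=-21]  = 39

39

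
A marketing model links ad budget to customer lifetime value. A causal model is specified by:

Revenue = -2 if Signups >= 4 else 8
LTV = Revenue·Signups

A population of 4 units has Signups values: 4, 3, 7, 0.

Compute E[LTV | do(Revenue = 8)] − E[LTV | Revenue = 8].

16

Every unit gets Revenue=8 under the intervention. LTV values become 32, 24, 56, 0; E[LTV|do(Revenue=8)] = 28.
Observing Revenue=8 restricts to units where Revenue's equation naturally yields 8: Signups ∈ {3, 0}. In that subpopulation LTV = 24, 0, mean 12.
Difference = 28 − 12 = 16.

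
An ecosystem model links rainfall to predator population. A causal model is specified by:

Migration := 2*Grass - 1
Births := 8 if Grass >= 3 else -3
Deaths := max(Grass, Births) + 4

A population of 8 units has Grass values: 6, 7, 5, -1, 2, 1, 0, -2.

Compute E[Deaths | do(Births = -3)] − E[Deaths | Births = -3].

2.25

The intervention sets Births=-3 in all 8 units regardless of Grass. Recomputing Deaths per unit gives 10, 11, 9, 3, 6, 5, 4, 2; average 6.25.
Conditioning on Births=-3 selects the 5 unit(s) with Grass ∈ {-1, 2, 1, 0, -2}. Their Deaths values: 3, 6, 5, 4, 2. Mean = 4.
Difference = 6.25 − 4 = 2.25.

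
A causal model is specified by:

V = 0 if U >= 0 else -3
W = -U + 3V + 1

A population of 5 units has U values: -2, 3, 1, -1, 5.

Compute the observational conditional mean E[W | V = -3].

Observing V=-3 restricts to units where V's equation naturally yields -3: U ∈ {-2, -1}. In that subpopulation W = -6, -7, mean -6.5.

-6.5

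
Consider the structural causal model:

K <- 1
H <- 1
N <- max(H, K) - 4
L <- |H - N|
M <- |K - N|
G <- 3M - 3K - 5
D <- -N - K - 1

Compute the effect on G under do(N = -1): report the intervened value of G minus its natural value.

-6

The intervention breaks the incoming arrows to N: N <- max(H, K) - 4 no longer applies, and N = -1.
M = |K - N|  [with K=1, N=-1]  = 2
G = 3M - 3K - 5  [with M=2, K=1]  = -2
Without intervention: N = max(H, K) - 4  [with H=1, K=1]  = -3; M = |K - N|  [with K=1, N=-3]  = 4; G = 3M - 3K - 5  [with M=4, K=1]  = 4.
Change = -2 − 4 = -6.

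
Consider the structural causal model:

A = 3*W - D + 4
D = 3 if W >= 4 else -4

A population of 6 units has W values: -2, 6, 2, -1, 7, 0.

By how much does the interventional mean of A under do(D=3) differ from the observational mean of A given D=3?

Every unit gets D=3 under the intervention. A values become -5, 19, 7, -2, 22, 1; E[A|do(D=3)] = 7.
Conditioning on D=3 selects the 2 unit(s) with W ∈ {6, 7}. Their A values: 19, 22. Mean = 20.5.
Difference = 7 − 20.5 = -13.5.

-13.5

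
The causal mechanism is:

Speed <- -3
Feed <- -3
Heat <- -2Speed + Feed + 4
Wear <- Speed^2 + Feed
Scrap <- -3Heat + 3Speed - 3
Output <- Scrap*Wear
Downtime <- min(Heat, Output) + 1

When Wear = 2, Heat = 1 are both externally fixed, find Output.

The joint intervention fixes Wear = 2, Heat = 1, removing each variable's own equation.
Scrap = -3Heat + 3Speed - 3  [with Heat=1, Speed=-3]  = -15
Output = Scrap*Wear  [with Scrap=-15, Wear=2]  = -30

-30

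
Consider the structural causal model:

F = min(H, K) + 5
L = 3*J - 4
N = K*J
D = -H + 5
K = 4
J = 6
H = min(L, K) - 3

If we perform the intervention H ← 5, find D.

0

Under do(H=5), the mechanism H = min(L, K) - 3 is discarded; H is fixed at 5.
D = -H + 5  [with H=5]  = 0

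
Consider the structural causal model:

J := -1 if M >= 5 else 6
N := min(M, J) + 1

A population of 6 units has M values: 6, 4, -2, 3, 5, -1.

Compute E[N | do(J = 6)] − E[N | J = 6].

Every unit gets J=6 under the intervention. N values become 7, 5, -1, 4, 6, 0; E[N|do(J=6)] = 3.5.
Conditioning on J=6 selects the 4 unit(s) with M ∈ {4, -2, 3, -1}. Their N values: 5, -1, 4, 0. Mean = 2.
Difference = 3.5 − 2 = 1.5.

1.5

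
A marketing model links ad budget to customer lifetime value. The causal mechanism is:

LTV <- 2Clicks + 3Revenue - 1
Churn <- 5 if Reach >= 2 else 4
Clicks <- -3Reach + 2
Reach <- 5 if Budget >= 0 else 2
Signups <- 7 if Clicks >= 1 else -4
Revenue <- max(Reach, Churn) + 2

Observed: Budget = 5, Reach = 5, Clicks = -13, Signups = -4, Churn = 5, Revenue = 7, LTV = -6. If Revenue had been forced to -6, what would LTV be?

-45

Intervening sets Revenue = -6 and removes its equation (Revenue <- max(Reach, Churn) + 2).
Reach = 5 if Budget >= 0 else 2  [with Budget=5]  = 5
Clicks = -3Reach + 2  [with Reach=5]  = -13
LTV = 2Clicks + 3Revenue - 1  [with Clicks=-13, Revenue=-6]  = -45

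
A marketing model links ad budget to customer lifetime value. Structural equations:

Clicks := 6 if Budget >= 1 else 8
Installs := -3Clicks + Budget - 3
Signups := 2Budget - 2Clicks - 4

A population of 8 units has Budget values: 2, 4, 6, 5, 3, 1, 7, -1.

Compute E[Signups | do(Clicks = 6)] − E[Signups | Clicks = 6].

do(Clicks=6) breaks Clicks's dependence on Budget. With Clicks=6 fixed, Signups across the units is -12, -8, -4, -6, -10, -14, -2, -18, mean -9.25.
Conditioning on Clicks=6 selects the 7 unit(s) with Budget ∈ {2, 4, 6, 5, 3, 1, 7}. Their Signups values: -12, -8, -4, -6, -10, -14, -2. Mean = -8.
Difference = -9.25 − (-8) = -1.25.

-1.25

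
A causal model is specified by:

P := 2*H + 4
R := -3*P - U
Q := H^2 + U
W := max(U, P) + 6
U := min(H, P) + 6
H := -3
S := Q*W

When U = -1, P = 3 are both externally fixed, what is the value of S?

The joint intervention fixes U = -1, P = 3, removing each variable's own equation.
W = max(U, P) + 6  [with U=-1, P=3]  = 9
Q = H^2 + U  [with H=-3, U=-1]  = 8
S = Q*W  [with Q=8, W=9]  = 72

72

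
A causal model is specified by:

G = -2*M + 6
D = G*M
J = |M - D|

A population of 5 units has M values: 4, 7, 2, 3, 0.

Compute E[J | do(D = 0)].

do(D=0) breaks D's dependence on M. With D=0 fixed, J across the units is 4, 7, 2, 3, 0, mean 3.2.

3.2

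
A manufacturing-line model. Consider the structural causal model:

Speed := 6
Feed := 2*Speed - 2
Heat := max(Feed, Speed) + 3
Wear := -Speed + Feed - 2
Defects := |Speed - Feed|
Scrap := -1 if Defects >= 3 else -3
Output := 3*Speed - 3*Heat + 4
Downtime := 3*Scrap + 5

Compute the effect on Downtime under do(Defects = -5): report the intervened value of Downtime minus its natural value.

-6

do(Defects=-5) replaces the equation Defects := |Speed - Feed| with the constant Defects = -5.
Scrap = -1 if Defects >= 3 else -3  [with Defects=-5]  = -3
Downtime = 3*Scrap + 5  [with Scrap=-3]  = -4
Without intervention: Feed = 2*Speed - 2  [with Speed=6]  = 10; Defects = |Speed - Feed|  [with Speed=6, Feed=10]  = 4; Scrap = -1 if Defects >= 3 else -3  [with Defects=4]  = -1; Downtime = 3*Scrap + 5  [with Scrap=-1]  = 2.
Change = -4 − 2 = -6.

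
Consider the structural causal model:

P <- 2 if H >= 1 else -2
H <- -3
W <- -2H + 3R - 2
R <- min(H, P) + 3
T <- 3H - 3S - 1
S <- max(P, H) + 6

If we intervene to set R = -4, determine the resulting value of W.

-8

The intervention breaks the incoming arrows to R: R <- min(H, P) + 3 no longer applies, and R = -4.
W = -2H + 3R - 2  [with H=-3, R=-4]  = -8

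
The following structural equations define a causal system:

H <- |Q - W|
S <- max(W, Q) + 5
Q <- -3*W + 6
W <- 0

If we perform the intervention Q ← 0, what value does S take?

Under do(Q=0), the mechanism Q <- -3*W + 6 is discarded; Q is fixed at 0.
S = max(W, Q) + 5  [with W=0, Q=0]  = 5

5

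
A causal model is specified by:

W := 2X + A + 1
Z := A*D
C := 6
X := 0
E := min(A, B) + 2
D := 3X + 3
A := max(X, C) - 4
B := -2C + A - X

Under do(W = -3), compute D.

The intervention breaks the incoming arrows to W: W := 2X + A + 1 no longer applies, and W = -3.
Since D is not a descendant of the intervened variable, it is unaffected.
D = 3X + 3  [with X=0]  = 3

3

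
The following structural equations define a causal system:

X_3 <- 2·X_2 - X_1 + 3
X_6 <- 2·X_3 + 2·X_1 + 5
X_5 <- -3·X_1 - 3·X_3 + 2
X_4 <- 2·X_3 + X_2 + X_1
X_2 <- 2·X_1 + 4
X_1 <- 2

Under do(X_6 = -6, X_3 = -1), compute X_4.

Under do(X_6 = -6, X_3 = -1), each intervened variable's structural equation is replaced by its fixed value.
X_2 = 2·X_1 + 4  [with X_1=2]  = 8
X_4 = 2·X_3 + X_2 + X_1  [with X_3=-1, X_2=8, X_1=2]  = 8

8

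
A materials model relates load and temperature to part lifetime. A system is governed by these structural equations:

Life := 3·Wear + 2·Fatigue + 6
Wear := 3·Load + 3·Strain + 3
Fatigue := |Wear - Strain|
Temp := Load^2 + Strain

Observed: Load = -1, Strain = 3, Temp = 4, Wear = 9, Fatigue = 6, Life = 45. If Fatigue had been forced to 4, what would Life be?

The intervention breaks the incoming arrows to Fatigue: Fatigue := |Wear - Strain| no longer applies, and Fatigue = 4.
Wear = 3·Load + 3·Strain + 3  [with Load=-1, Strain=3]  = 9
Life = 3·Wear + 2·Fatigue + 6  [with Wear=9, Fatigue=4]  = 41

41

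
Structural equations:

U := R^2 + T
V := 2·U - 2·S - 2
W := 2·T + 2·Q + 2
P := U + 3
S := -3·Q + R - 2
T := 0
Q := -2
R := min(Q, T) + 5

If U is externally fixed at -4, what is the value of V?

The intervention breaks the incoming arrows to U: U := R^2 + T no longer applies, and U = -4.
R = min(Q, T) + 5  [with Q=-2, T=0]  = 3
S = -3·Q + R - 2  [with Q=-2, R=3]  = 7
V = 2·U - 2·S - 2  [with U=-4, S=7]  = -24

-24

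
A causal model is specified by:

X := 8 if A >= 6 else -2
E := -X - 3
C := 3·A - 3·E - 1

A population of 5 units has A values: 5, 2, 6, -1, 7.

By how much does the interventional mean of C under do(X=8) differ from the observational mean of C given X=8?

do(X=8) breaks X's dependence on A. With X=8 fixed, C across the units is 47, 38, 50, 29, 53, mean 43.4.
Conditioning on X=8 selects the 2 unit(s) with A ∈ {6, 7}. Their C values: 50, 53. Mean = 51.5.
Difference = 43.4 − 51.5 = -8.1.

-8.1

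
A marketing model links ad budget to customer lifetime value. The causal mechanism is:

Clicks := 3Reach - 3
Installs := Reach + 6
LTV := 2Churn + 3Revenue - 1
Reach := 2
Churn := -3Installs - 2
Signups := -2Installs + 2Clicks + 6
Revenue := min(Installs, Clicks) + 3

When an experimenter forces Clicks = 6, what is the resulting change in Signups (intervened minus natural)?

6

Under do(Clicks=6), the mechanism Clicks := 3Reach - 3 is discarded; Clicks is fixed at 6.
Installs = Reach + 6  [with Reach=2]  = 8
Signups = -2Installs + 2Clicks + 6  [with Installs=8, Clicks=6]  = 2
Without intervention: Clicks = 3Reach - 3  [with Reach=2]  = 3; Installs = Reach + 6  [with Reach=2]  = 8; Signups = -2Installs + 2Clicks + 6  [with Installs=8, Clicks=3]  = -4.
Change = 2 − (-4) = 6.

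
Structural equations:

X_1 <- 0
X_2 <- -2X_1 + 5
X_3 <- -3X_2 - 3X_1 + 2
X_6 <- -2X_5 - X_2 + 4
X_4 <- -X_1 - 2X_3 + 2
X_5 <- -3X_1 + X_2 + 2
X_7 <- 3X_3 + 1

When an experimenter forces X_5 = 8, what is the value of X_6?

The intervention breaks the incoming arrows to X_5: X_5 <- -3X_1 + X_2 + 2 no longer applies, and X_5 = 8.
X_2 = -2X_1 + 5  [with X_1=0]  = 5
X_6 = -2X_5 - X_2 + 4  [with X_5=8, X_2=5]  = -17

-17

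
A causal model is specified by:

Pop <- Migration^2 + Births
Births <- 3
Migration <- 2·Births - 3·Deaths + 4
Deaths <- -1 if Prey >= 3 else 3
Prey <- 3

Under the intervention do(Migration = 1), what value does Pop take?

4

Intervening sets Migration = 1 and removes its equation (Migration <- 2·Births - 3·Deaths + 4).
Pop = Migration^2 + Births  [with Migration=1, Births=3]  = 4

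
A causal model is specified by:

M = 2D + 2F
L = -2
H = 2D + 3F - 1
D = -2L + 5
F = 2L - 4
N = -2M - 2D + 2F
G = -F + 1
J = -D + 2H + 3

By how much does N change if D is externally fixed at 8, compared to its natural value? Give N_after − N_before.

6

The intervention breaks the incoming arrows to D: D = -2L + 5 no longer applies, and D = 8.
F = 2L - 4  [with L=-2]  = -8
M = 2D + 2F  [with D=8, F=-8]  = 0
N = -2M - 2D + 2F  [with M=0, D=8, F=-8]  = -32
Without intervention: F = 2L - 4  [with L=-2]  = -8; D = -2L + 5  [with L=-2]  = 9; M = 2D + 2F  [with D=9, F=-8]  = 2; N = -2M - 2D + 2F  [with M=2, D=9, F=-8]  = -38.
Change = -32 − (-38) = 6.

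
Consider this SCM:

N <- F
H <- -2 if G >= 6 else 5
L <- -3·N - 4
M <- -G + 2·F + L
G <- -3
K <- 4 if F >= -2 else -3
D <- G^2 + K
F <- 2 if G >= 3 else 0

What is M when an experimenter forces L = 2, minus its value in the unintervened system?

6

do(L=2) replaces the equation L <- -3·N - 4 with the constant L = 2.
F = 2 if G >= 3 else 0  [with G=-3]  = 0
M = -G + 2·F + L  [with G=-3, F=0, L=2]  = 5
Without intervention: F = 2 if G >= 3 else 0  [with G=-3]  = 0; N = F  [with F=0]  = 0; L = -3·N - 4  [with N=0]  = -4; M = -G + 2·F + L  [with G=-3, F=0, L=-4]  = -1.
Change = 5 − (-1) = 6.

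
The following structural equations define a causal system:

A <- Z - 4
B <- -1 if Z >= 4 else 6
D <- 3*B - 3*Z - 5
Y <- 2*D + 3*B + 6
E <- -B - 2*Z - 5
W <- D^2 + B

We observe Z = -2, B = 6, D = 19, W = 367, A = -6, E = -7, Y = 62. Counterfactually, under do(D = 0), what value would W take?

6

The intervention breaks the incoming arrows to D: D <- 3*B - 3*Z - 5 no longer applies, and D = 0.
B = -1 if Z >= 4 else 6  [with Z=-2]  = 6
W = D^2 + B  [with D=0, B=6]  = 6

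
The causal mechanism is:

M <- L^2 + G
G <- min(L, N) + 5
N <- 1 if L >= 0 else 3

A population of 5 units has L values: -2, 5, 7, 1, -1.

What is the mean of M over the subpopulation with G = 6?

Observing G=6 restricts to units where G's equation naturally yields 6: L ∈ {5, 7, 1}. In that subpopulation M = 31, 55, 7, mean 31.

31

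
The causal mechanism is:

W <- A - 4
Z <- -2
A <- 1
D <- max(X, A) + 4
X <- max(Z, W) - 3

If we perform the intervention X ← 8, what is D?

Intervening sets X = 8 and removes its equation (X <- max(Z, W) - 3).
D = max(X, A) + 4  [with X=8, A=1]  = 12

12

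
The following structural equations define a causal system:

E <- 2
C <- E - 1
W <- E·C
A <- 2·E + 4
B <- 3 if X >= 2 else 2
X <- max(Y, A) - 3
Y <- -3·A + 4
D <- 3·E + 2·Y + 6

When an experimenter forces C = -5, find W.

Under do(C=-5), the mechanism C <- E - 1 is discarded; C is fixed at -5.
W = E·C  [with E=2, C=-5]  = -10

-10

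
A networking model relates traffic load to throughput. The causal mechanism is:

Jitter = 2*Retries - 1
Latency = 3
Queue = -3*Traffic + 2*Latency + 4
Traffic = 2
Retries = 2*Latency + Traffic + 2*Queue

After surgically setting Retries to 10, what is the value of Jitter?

Intervening sets Retries = 10 and removes its equation (Retries = 2*Latency + Traffic + 2*Queue).
Jitter = 2*Retries - 1  [with Retries=10]  = 19

19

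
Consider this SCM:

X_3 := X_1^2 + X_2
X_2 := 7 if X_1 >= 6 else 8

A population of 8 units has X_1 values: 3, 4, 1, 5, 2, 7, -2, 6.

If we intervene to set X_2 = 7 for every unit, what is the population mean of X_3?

25

Under do(X_2=7), X_2's equation is replaced by X_2=7 for every unit. Per-unit X_3: 16, 23, 8, 32, 11, 56, 11, 43. Mean = 25.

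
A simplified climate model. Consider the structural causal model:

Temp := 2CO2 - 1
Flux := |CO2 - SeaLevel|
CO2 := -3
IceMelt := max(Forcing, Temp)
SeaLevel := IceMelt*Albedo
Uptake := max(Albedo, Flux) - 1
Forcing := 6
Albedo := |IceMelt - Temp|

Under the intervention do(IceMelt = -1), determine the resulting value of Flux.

3

The intervention breaks the incoming arrows to IceMelt: IceMelt := max(Forcing, Temp) no longer applies, and IceMelt = -1.
Temp = 2CO2 - 1  [with CO2=-3]  = -7
Albedo = |IceMelt - Temp|  [with IceMelt=-1, Temp=-7]  = 6
SeaLevel = IceMelt*Albedo  [with IceMelt=-1, Albedo=6]  = -6
Flux = |CO2 - SeaLevel|  [with CO2=-3, SeaLevel=-6]  = 3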